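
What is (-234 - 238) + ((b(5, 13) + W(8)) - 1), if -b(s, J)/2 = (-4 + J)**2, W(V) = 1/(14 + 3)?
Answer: -10794/17 ≈ -634.94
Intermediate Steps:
W(V) = 1/17
b(s, J) = -2*(-4 + J)**2
(-234 - 238) + ((b(5, 13) + W(8)) - 1) = (-234 - 238) + ((-2*(-4 + 13)**2 + 1/17) - 1) = -472 + ((-2*9**2 + 1/17) - 1) = -472 + ((-2*81 + 1/17) - 1) = -472 + ((-162 + 1/17) - 1) = -472 + (-2753/17 - 1) = -472 - 2770/17 = -10794/17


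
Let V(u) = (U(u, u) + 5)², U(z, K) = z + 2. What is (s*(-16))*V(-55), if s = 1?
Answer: -36864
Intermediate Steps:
U(z, K) = 2 + z
V(u) = (7 + u)² (V(u) = ((2 + u) + 5)² = (7 + u)²)
(s*(-16))*V(-55) = (1*(-16))*(7 - 55)² = -16*(-48)² = -16*2304 = -36864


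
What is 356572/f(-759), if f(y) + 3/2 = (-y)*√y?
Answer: -713144/582993975 - 360850864*I*√759/582993975 ≈ -0.0012232 - 17.052*I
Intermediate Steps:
f(y) = -3/2 - y^(3/2) (f(y) = -3/2 + (-y)*√y = -3/2 - y^(3/2))
356572/f(-759) = 356572/(-3/2 - (-759)^(3/2)) = 356572/(-3/2 - (-759)*I*√759) = 356572/(-3/2 + 759*I*√759)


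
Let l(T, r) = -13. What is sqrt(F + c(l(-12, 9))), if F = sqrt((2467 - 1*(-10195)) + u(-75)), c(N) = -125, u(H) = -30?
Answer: sqrt(-125 + 2*sqrt(3158)) ≈ 3.5508*I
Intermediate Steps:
F = 2*sqrt(3158) (F = sqrt((2467 - 1*(-10195)) - 30) = sqrt((2467 + 10195) - 30) = sqrt(12662 - 30) = sqrt(12632) = 2*sqrt(3158) ≈ 112.39)
sqrt(F + c(l(-12, 9))) = sqrt(2*sqrt(3158) - 125) = sqrt(-125 + 2*sqrt(3158))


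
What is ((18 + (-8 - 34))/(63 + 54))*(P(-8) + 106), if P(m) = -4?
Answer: -272/13 ≈ -20.923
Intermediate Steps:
((18 + (-8 - 34))/(63 + 54))*(P(-8) + 106) = ((18 + (-8 - 34))/(63 + 54))*(-4 + 106) = ((18 - 42)/117)*102 = -24*1/117*102 = -8/39*102 = -272/13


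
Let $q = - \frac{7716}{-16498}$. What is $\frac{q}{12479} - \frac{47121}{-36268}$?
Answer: $\frac{4850741310735}{3733401480628} \approx 1.2993$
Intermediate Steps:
$q = \frac{3858}{8249}$ ($q = \left(-7716\right) \left(- \frac{1}{16498}\right) = \frac{3858}{8249} \approx 0.46769$)
$\frac{q}{12479} - \frac{47121}{-36268} = \frac{3858}{8249 \cdot 12479} - \frac{47121}{-36268} = \frac{3858}{8249} \cdot \frac{1}{12479} - - \frac{47121}{36268} = \frac{3858}{102939271} + \frac{47121}{36268} = \frac{4850741310735}{3733401480628}$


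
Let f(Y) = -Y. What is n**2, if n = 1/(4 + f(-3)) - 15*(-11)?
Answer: 1336336/49 ≈ 27272.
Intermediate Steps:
n = 1156/7 (n = 1/(4 - 1*(-3)) - 15*(-11) = 1/(4 + 3) + 165 = 1/7 + 165 = 1156/7 ≈ 165.14)
n**2 = (1156/7)**2 = 1336336/49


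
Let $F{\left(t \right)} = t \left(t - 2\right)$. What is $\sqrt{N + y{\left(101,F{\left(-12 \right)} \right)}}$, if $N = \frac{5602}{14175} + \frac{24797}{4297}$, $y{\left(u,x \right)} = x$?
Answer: $\frac{\sqrt{319091419230451}}{1353555} \approx 13.197$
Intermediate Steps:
$F{\left(t \right)} = t \left(-2 + t\right)$
$N = \frac{375569269}{60909975}$ ($N = 5602 \cdot \frac{1}{14175} + 24797 \cdot \frac{1}{4297} = \frac{5602}{14175} + \frac{24797}{4297} = \frac{375569269}{60909975} \approx 6.166$)
$\sqrt{N + y{\left(101,F{\left(-12 \right)} \right)}} = \sqrt{\frac{375569269}{60909975} - 12 \left(-2 - 12\right)} = \sqrt{\frac{375569269}{60909975} - -168} = \sqrt{\frac{375569269}{60909975} + 168} = \sqrt{\frac{10608445069}{60909975}} = \frac{\sqrt{319091419230451}}{1353555}$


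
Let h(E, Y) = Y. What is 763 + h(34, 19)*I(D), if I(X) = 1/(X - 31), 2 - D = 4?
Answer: 25160/33 ≈ 762.42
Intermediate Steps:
D = -2 (D = 2 - 1*4 = 2 - 4 = -2)
I(X) = 1/(-31 + X)
763 + h(34, 19)*I(D) = 763 + 19/(-31 - 2) = 763 + 19/(-33) = 763 + 19*(-1/33) = 763 - 19/33 = 25160/33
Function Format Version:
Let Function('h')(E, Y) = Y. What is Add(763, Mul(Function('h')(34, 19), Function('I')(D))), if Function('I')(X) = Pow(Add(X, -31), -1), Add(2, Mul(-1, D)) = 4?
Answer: Rational(25160, 33) ≈ 762.42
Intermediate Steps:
D = -2 (D = Add(2, Mul(-1, 4)) = Add(2, -4) = -2)
Function('I')(X) = Pow(Add(-31, X), -1)
Add(763, Mul(Function('h')(34, 19), Function('I')(D))) = Add(763, Mul(19, Pow(Add(-31, -2), -1))) = Add(763, Mul(19, Pow(-33, -1))) = Add(763, Mul(19, Rational(-1, 33))) = Add(763, Rational(-19, 33)) = Rational(25160, 33)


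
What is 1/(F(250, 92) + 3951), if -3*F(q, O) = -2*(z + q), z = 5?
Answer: 1/4121 ≈ 0.00024266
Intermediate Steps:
F(q, O) = 10/3 + 2*q/3 (F(q, O) = -(-2)*(5 + q)/3 = -(-10 - 2*q)/3 = 10/3 + 2*q/3)
1/(F(250, 92) + 3951) = 1/((10/3 + (⅔)*250) + 3951) = 1/((10/3 + 500/3) + 3951) = 1/(170 + 3951) = 1/4121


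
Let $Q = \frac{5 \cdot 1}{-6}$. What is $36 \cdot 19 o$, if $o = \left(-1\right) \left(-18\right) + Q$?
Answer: $11742$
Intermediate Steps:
$Q = - \frac{5}{6}$ ($Q = 5 \left(- \frac{1}{6}\right) = - \frac{5}{6} \approx -0.83333$)
$o = \frac{103}{6}$ ($o = \left(-1\right) \left(-18\right) - \frac{5}{6} = 18 - \frac{5}{6} = \frac{103}{6} \approx 17.167$)
$36 \cdot 19 o = 36 \cdot 19 \cdot \frac{103}{6} = 684 \cdot \frac{103}{6} = 11742$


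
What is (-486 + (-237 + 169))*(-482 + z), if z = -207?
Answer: 381706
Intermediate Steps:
(-486 + (-237 + 169))*(-482 + z) = (-486 + (-237 + 169))*(-482 - 207) = (-486 - 68)*(-689) = -554*(-689) = 381706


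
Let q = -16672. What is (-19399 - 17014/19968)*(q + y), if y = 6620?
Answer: 486738253099/2496 ≈ 1.9501e+8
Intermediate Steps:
(-19399 - 17014/19968)*(q + y) = (-19399 - 17014/19968)*(-16672 + 6620) = (-19399 - 17014*1/19968)*(-10052) = (-19399 - 8507/9984)*(-10052) = -193688123/9984*(-10052) = 486738253099/2496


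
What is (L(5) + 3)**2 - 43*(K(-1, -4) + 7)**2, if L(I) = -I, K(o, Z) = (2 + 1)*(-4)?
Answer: -1071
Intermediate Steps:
K(o, Z) = -12 (K(o, Z) = 3*(-4) = -12)
(L(5) + 3)**2 - 43*(K(-1, -4) + 7)**2 = (-1*5 + 3)**2 - 43*(-12 + 7)**2 = (-5 + 3)**2 - 43*(-5)**2 = (-2)**2 - 43*25 = 4 - 1075 = -1071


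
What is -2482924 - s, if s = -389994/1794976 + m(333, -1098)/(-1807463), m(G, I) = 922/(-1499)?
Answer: -6037582629515218685791/2431642353063056 ≈ -2.4829e+6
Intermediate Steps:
m(G, I) = -922/1499 (m(G, I) = 922*(-1/1499) = -922/1499)
s = -528321516569953/2431642353063056 (s = -389994/1794976 - 922/1499/(-1807463) = -389994*1/1794976 - 922/1499*(-1/1807463) = -194997/897488 + 922/2709387037 = -528321516569953/2431642353063056 ≈ -0.21727)
-2482924 - s = -2482924 - 1*(-528321516569953/2431642353063056) = -2482924 + 528321516569953/2431642353063056 = -6037582629515218685791/2431642353063056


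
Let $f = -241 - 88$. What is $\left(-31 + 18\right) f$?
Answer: $4277$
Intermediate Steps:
$f = -329$
$\left(-31 + 18\right) f = \left(-31 + 18\right) \left(-329\right) = \left(-13\right) \left(-329\right) = 4277$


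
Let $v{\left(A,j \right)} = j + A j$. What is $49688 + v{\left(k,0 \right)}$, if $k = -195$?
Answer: $49688$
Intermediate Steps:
$49688 + v{\left(k,0 \right)} = 49688 + 0 \left(1 - 195\right) = 49688 + 0 \left(-194\right) = 49688 + 0 = 49688$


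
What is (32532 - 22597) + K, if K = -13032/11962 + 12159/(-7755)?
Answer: 153562807622/15460885 ≈ 9932.3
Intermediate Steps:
K = -41084853/15460885 (K = -13032*1/11962 + 12159*(-1/7755) = -6516/5981 - 4053/2585 = -41084853/15460885 ≈ -2.6573)
(32532 - 22597) + K = (32532 - 22597) - 41084853/15460885 = 9935 - 41084853/15460885 = 153562807622/15460885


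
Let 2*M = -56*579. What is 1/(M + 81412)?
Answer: 1/65200 ≈ 1.5337e-5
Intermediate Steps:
M = -16212 (M = (-56*579)/2 = (½)*(-32424) = -16212)
1/(M + 81412) = 1/(-16212 + 81412) = 1/65200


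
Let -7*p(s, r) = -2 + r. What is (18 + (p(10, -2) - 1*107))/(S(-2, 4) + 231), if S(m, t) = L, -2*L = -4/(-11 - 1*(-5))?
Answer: -1857/4844 ≈ -0.38336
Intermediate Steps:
p(s, r) = 2/7 - r/7 (p(s, r) = -(-2 + r)/7 = 2/7 - r/7)
L = -1/3 (L = -(-2)/(-11 - 1*(-5)) = -(-2)/(-11 + 5) = -(-2)/(-6) = -(-2)*(-1)/6 = -1/2*2/3 = -1/3 ≈ -0.33333)
S(m, t) = -1/3
(18 + (p(10, -2) - 1*107))/(S(-2, 4) + 231) = (18 + ((2/7 - 1/7*(-2)) - 1*107))/(-1/3 + 231) = (18 + ((2/7 + 2/7) - 107))/(692/3) = (18 + (4/7 - 107))*(3/692) = (18 - 745/7)*(3/692) = -619/7*3/692 = -1857/4844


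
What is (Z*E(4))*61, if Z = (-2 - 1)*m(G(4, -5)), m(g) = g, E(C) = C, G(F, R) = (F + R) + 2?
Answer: -732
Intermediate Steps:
G(F, R) = 2 + F + R
Z = -3 (Z = (-2 - 1)*(2 + 4 - 5) = -3*1 = -3)
(Z*E(4))*61 = -3*4*61 = -12*61 = -732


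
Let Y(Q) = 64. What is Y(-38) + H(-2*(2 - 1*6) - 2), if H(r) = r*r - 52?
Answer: 48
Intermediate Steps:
H(r) = -52 + r² (H(r) = r² - 52 = -52 + r²)
Y(-38) + H(-2*(2 - 1*6) - 2) = 64 + (-52 + (-2*(2 - 1*6) - 2)²) = 64 + (-52 + (-2*(2 - 6) - 2)²) = 64 + (-52 + (-2*(-4) - 2)²) = 64 + (-52 + (8 - 2)²) = 64 + (-52 + 6²) = 64 + (-52 + 36) = 64 - 16 = 48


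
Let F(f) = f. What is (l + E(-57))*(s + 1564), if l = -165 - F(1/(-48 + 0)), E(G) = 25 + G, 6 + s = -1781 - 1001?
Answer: 482205/2 ≈ 2.4110e+5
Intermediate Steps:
s = -2788 (s = -6 + (-1781 - 1001) = -6 - 2782 = -2788)
l = -7919/48 (l = -165 - 1/(-48 + 0) = -165 - 1/(-48) = -165 - 1*(-1/48) = -165 + 1/48 = -7919/48 ≈ -164.98)
(l + E(-57))*(s + 1564) = (-7919/48 + (25 - 57))*(-2788 + 1564) = (-7919/48 - 32)*(-1224) = -9455/48*(-1224) = 482205/2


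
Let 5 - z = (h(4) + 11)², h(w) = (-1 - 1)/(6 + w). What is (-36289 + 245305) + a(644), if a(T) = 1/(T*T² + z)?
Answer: 1395651419029969/6677246809 ≈ 2.0902e+5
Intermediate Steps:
h(w) = -2/(6 + w)
z = -2791/25 (z = 5 - (-2/(6 + 4) + 11)² = 5 - (-2/10 + 11)² = 5 - (-2*⅒ + 11)² = 5 - (-⅕ + 11)² = 5 - (54/5)² = 5 - 1*2916/25 = 5 - 2916/25 = -2791/25 ≈ -111.64)
a(T) = 1/(-2791/25 + T³) (a(T) = 1/(T*T² - 2791/25) = 1/(T³ - 2791/25) = 1/(-2791/25 + T³))
(-36289 + 245305) + a(644) = (-36289 + 245305) + 25/(-2791 + 25*644³) = 209016 + 25/(-2791 + 25*267089984) = 209016 + 25/(-2791 + 6677249600) = 209016 + 25/6677246809 = 1395651419029969/6677246809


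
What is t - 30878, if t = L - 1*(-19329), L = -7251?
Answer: -18800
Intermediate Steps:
t = 12078 (t = -7251 - 1*(-19329) = -7251 + 19329 = 12078)
t - 30878 = 12078 - 30878 = -18800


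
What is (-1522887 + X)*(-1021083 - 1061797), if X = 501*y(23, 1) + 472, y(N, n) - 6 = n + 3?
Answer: 3160572526400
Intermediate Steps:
y(N, n) = 9 + n (y(N, n) = 6 + (n + 3) = 6 + (3 + n) = 9 + n)
X = 5482 (X = 501*(9 + 1) + 472 = 501*10 + 472 = 5010 + 472 = 5482)
(-1522887 + X)*(-1021083 - 1061797) = (-1522887 + 5482)*(-1021083 - 1061797) = -1517405*(-2082880) = 3160572526400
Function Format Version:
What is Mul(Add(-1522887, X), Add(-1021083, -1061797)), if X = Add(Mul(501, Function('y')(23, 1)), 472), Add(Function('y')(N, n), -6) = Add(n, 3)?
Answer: 3160572526400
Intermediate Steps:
Function('y')(N, n) = Add(9, n) (Function('y')(N, n) = Add(6, Add(n, 3)) = Add(6, Add(3, n)) = Add(9, n))
X = 5482 (X = Add(Mul(501, Add(9, 1)), 472) = Add(Mul(501, 10), 472) = Add(5010, 472) = 5482)
Mul(Add(-1522887, X), Add(-1021083, -1061797)) = Mul(Add(-1522887, 5482), Add(-1021083, -1061797)) = Mul(-1517405, -2082880) = 3160572526400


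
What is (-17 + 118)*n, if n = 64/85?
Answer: 6464/85 ≈ 76.047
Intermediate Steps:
n = 64/85 (n = 64*(1/85) = 64/85 ≈ 0.75294)
(-17 + 118)*n = (-17 + 118)*(64/85) = 101*(64/85) = 6464/85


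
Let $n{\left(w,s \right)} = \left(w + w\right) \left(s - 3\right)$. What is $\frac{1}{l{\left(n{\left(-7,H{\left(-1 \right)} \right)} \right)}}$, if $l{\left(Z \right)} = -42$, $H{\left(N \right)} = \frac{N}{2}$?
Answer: $- \frac{1}{42} \approx -0.02381$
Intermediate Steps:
$H{\left(N \right)} = \frac{N}{2}$ ($H{\left(N \right)} = N \frac{1}{2} = \frac{N}{2}$)
$n{\left(w,s \right)} = 2 w \left(-3 + s\right)$
$\frac{1}{l{\left(n{\left(-7,H{\left(-1 \right)} \right)} \right)}} = \frac{1}{-42} = - \frac{1}{42}$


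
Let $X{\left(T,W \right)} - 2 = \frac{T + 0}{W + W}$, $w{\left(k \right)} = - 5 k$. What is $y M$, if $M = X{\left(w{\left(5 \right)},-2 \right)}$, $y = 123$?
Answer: $\frac{4059}{4} \approx 1014.8$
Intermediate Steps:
$X{\left(T,W \right)} = 2 + \frac{T}{2 W}$ ($X{\left(T,W \right)} = 2 + \frac{T + 0}{W + W} = 2 + \frac{T}{2 W}$)
$M = \frac{33}{4}$ ($M = 2 + \frac{\left(-5\right) 5}{2 \left(-2\right)} = 2 + \frac{1}{2} \left(-25\right) \left(- \frac{1}{2}\right) = 2 + \frac{25}{4} = \frac{33}{4} \approx 8.25$)
$y M = 123 \cdot \frac{33}{4} = \frac{4059}{4}$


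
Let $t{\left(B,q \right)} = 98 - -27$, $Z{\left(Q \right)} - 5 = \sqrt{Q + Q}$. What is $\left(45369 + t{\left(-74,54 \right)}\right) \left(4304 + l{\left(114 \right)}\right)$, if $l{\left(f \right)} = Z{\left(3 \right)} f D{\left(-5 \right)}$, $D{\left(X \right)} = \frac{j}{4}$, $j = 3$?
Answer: $215254861 + 3889737 \sqrt{6} \approx 2.2478 \cdot 10^{8}$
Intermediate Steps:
$Z{\left(Q \right)} = 5 + \sqrt{2} \sqrt{Q}$ ($Z{\left(Q \right)} = 5 + \sqrt{Q + Q} = 5 + \sqrt{2 Q} = 5 + \sqrt{2} \sqrt{Q}$)
$t{\left(B,q \right)} = 125$ ($t{\left(B,q \right)} = 98 + 27 = 125$)
$D{\left(X \right)} = \frac{3}{4}$
$l{\left(f \right)} = \frac{3 f \left(5 + \sqrt{6}\right)}{4}$ ($l{\left(f \right)} = \left(5 + \sqrt{2} \sqrt{3}\right) f \frac{3}{4} = \left(5 + \sqrt{6}\right) f \frac{3}{4} = f \left(5 + \sqrt{6}\right) \frac{3}{4} = \frac{3 f \left(5 + \sqrt{6}\right)}{4}$)
$\left(45369 + t{\left(-74,54 \right)}\right) \left(4304 + l{\left(114 \right)}\right) = \left(45369 + 125\right) \left(4304 + \frac{3}{4} \cdot 114 \left(5 + \sqrt{6}\right)\right) = 45494 \left(4304 + \left(\frac{855}{2} + \frac{171 \sqrt{6}}{2}\right)\right) = 45494 \left(\frac{9463}{2} + \frac{171 \sqrt{6}}{2}\right) = 215254861 + 3889737 \sqrt{6}$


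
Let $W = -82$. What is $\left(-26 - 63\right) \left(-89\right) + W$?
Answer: $7839$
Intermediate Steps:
$\left(-26 - 63\right) \left(-89\right) + W = \left(-26 - 63\right) \left(-89\right) - 82 = \left(-89\right) \left(-89\right) - 82 = 7921 - 82 = 7839$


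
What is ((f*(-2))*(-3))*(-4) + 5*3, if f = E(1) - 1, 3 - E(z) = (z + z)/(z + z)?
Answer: -9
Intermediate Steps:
E(z) = 2 (E(z) = 3 - (z + z)/(z + z) = 3 - 2*z/(2*z) = 3 - 2*z*1/(2*z) = 3 - 1*1 = 3 - 1 = 2)
f = 1 (f = 2 - 1 = 1)
((f*(-2))*(-3))*(-4) + 5*3 = ((1*(-2))*(-3))*(-4) + 5*3 = -2*(-3)*(-4) + 15 = 6*(-4) + 15 = -24 + 15 = -9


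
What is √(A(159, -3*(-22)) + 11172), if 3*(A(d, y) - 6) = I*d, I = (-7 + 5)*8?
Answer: √10330 ≈ 101.64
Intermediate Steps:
I = -16 (I = -2*8 = -16)
A(d, y) = 6 - 16*d/3 (A(d, y) = 6 + (-16*d)/3 = 6 - 16*d/3)
√(A(159, -3*(-22)) + 11172) = √((6 - 16/3*159) + 11172) = √((6 - 848) + 11172) = √(-842 + 11172) = √10330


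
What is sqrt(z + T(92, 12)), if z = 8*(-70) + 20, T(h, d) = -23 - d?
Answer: 5*I*sqrt(23) ≈ 23.979*I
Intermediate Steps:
z = -540 (z = -560 + 20 = -540)
sqrt(z + T(92, 12)) = sqrt(-540 + (-23 - 1*12)) = sqrt(-540 + (-23 - 12)) = sqrt(-540 - 35) = sqrt(-575) = 5*I*sqrt(23)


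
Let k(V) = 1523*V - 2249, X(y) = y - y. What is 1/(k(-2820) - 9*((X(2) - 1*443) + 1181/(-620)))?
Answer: -620/2661725011 ≈ -2.3293e-7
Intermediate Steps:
X(y) = 0
k(V) = -2249 + 1523*V
1/(k(-2820) - 9*((X(2) - 1*443) + 1181/(-620))) = 1/((-2249 + 1523*(-2820)) - 9*((0 - 1*443) + 1181/(-620))) = 1/((-2249 - 4294860) - 9*((0 - 443) + 1181*(-1/620))) = 1/(-4297109 - 9*(-443 - 1181/620)) = 1/(-4297109 - 9*(-275841/620)) = 1/(-4297109 + 2482569/620) = 1/(-2661725011/620) = -620/2661725011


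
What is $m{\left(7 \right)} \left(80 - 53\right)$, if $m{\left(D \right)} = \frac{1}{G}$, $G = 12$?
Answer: $\frac{9}{4} \approx 2.25$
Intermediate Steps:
$m{\left(D \right)} = \frac{1}{12}$
$m{\left(7 \right)} \left(80 - 53\right) = \frac{80 - 53}{12} = \frac{1}{12} \cdot 27 = \frac{9}{4}$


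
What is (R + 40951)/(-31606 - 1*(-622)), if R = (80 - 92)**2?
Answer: -41095/30984 ≈ -1.3263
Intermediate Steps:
R = 144 (R = (-12)**2 = 144)
(R + 40951)/(-31606 - 1*(-622)) = (144 + 40951)/(-31606 - 1*(-622)) = 41095/(-31606 + 622) = 41095/(-30984) = 41095*(-1/30984) = -41095/30984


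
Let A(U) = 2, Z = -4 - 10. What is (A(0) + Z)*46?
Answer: -552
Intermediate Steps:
Z = -14
(A(0) + Z)*46 = (2 - 14)*46 = -12*46 = -552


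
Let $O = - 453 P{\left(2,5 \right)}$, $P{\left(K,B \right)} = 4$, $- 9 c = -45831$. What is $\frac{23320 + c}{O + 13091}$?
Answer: $\frac{85237}{33837} \approx 2.519$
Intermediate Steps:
$c = \frac{15277}{3}$ ($c = \left(- \frac{1}{9}\right) \left(-45831\right) = \frac{15277}{3} \approx 5092.3$)
$O = -1812$ ($O = \left(-453\right) 4 = -1812$)
$\frac{23320 + c}{O + 13091} = \frac{23320 + \frac{15277}{3}}{-1812 + 13091} = \frac{85237}{3 \cdot 11279} = \frac{85237}{3} \cdot \frac{1}{11279} = \frac{85237}{33837}$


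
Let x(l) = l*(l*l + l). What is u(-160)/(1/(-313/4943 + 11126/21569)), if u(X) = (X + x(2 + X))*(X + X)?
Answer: 60510582373525760/106615567 ≈ 5.6756e+8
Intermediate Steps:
x(l) = l*(l + l²) (x(l) = l*(l² + l) = l*(l + l²))
u(X) = 2*X*(X + (2 + X)²*(3 + X)) (u(X) = (X + (2 + X)²*(1 + (2 + X)))*(X + X) = (X + (2 + X)²*(3 + X))*(2*X) = 2*X*(X + (2 + X)²*(3 + X)))
u(-160)/(1/(-313/4943 + 11126/21569)) = (2*(-160)*(-160 + (2 - 160)²*(3 - 160)))/(1/(-313/4943 + 11126/21569)) = (2*(-160)*(-160 + (-158)²*(-157)))/(1/(-313*1/4943 + 11126*(1/21569))) = (2*(-160)*(-160 + 24964*(-157)))/(1/(-313/4943 + 11126/21569)) = (2*(-160)*(-160 - 3919348))/(1/(48244721/106615567)) = (2*(-160)*(-3919508))/(106615567/48244721) = 1254242560*(48244721/106615567) = 60510582373525760/106615567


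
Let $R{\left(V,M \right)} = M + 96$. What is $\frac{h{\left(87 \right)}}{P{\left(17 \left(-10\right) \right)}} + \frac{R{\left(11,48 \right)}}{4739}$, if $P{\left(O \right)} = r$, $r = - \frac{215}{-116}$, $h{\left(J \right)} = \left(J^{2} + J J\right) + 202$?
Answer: $\frac{1686559424}{203777} \approx 8276.5$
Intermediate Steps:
$R{\left(V,M \right)} = 96 + M$
$h{\left(J \right)} = 202 + 2 J^{2}$ ($h{\left(J \right)} = \left(J^{2} + J^{2}\right) + 202 = 2 J^{2} + 202 = 202 + 2 J^{2}$)
$r = \frac{215}{116}$ ($r = \left(-215\right) \left(- \frac{1}{116}\right) = \frac{215}{116} \approx 1.8534$)
$P{\left(O \right)} = \frac{215}{116}$
$\frac{h{\left(87 \right)}}{P{\left(17 \left(-10\right) \right)}} + \frac{R{\left(11,48 \right)}}{4739} = \frac{202 + 2 \cdot 87^{2}}{\frac{215}{116}} + \frac{96 + 48}{4739} = \left(202 + 2 \cdot 7569\right) \frac{116}{215} + 144 \cdot \frac{1}{4739} = \left(202 + 15138\right) \frac{116}{215} + \frac{144}{4739} = 15340 \cdot \frac{116}{215} + \frac{144}{4739} = \frac{355888}{43} + \frac{144}{4739} = \frac{1686559424}{203777}$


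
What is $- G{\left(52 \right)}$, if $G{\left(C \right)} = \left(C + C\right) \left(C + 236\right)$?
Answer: $-29952$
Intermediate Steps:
$G{\left(C \right)} = 2 C \left(236 + C\right)$
$- G{\left(52 \right)} = - 2 \cdot 52 \left(236 + 52\right) = - 2 \cdot 52 \cdot 288 = \left(-1\right) 29952 = -29952$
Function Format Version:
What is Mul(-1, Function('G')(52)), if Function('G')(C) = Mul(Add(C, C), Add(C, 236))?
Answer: -29952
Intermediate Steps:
Function('G')(C) = Mul(2, C, Add(236, C)) (Function('G')(C) = Mul(Mul(2, C), Add(236, C)) = Mul(2, C, Add(236, C)))
Mul(-1, Function('G')(52)) = Mul(-1, Mul(2, 52, Add(236, 52))) = Mul(-1, Mul(2, 52, 288)) = Mul(-1, 29952) = -29952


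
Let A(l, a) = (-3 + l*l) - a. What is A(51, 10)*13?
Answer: 33644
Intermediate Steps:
A(l, a) = -3 + l² - a (A(l, a) = (-3 + l²) - a = -3 + l² - a)
A(51, 10)*13 = (-3 + 51² - 1*10)*13 = (-3 + 2601 - 10)*13 = 2588*13 = 33644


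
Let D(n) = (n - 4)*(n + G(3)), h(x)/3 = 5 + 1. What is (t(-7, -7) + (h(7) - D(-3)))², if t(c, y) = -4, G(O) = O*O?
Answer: 3136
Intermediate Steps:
h(x) = 18 (h(x) = 3*(5 + 1) = 3*6 = 18)
G(O) = O²
D(n) = (-4 + n)*(9 + n) (D(n) = (n - 4)*(n + 3²) = (-4 + n)*(n + 9) = (-4 + n)*(9 + n))
(t(-7, -7) + (h(7) - D(-3)))² = (-4 + (18 - (-36 + (-3)² + 5*(-3))))² = (-4 + (18 - (-36 + 9 - 15)))² = (-4 + (18 - 1*(-42)))² = (-4 + (18 + 42))² = (-4 + 60)² = 56² = 3136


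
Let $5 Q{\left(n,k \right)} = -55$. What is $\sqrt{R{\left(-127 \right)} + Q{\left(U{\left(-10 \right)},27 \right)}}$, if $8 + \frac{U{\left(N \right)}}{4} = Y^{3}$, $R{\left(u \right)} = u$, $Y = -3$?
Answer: $i \sqrt{138} \approx 11.747 i$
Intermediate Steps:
$U{\left(N \right)} = -140$ ($U{\left(N \right)} = -32 + 4 \left(-3\right)^{3} = -32 + 4 \left(-27\right) = -32 - 108 = -140$)
$Q{\left(n,k \right)} = -11$ ($Q{\left(n,k \right)} = \frac{1}{5} \left(-55\right) = -11$)
$\sqrt{R{\left(-127 \right)} + Q{\left(U{\left(-10 \right)},27 \right)}} = \sqrt{-127 - 11} = \sqrt{-138} = i \sqrt{138}$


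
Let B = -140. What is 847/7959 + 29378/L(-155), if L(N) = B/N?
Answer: 517744877/15918 ≈ 32526.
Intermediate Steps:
L(N) = -140/N
847/7959 + 29378/L(-155) = 847/7959 + 29378/((-140/(-155))) = 847*(1/7959) + 29378/((-140*(-1/155))) = 121/1137 + 29378/(28/31) = 121/1137 + 29378*(31/28) = 121/1137 + 455359/14 = 517744877/15918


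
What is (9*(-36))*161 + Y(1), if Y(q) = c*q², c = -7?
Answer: -52171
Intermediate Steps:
Y(q) = -7*q²
(9*(-36))*161 + Y(1) = (9*(-36))*161 - 7*1² = -324*161 - 7*1 = -52164 - 7 = -52171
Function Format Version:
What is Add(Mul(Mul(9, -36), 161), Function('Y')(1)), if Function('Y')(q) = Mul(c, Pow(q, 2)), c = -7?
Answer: -52171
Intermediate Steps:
Function('Y')(q) = Mul(-7, Pow(q, 2))
Add(Mul(Mul(9, -36), 161), Function('Y')(1)) = Add(Mul(Mul(9, -36), 161), Mul(-7, Pow(1, 2))) = Add(Mul(-324, 161), Mul(-7, 1)) = Add(-52164, -7) = -52171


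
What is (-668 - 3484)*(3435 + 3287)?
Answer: -27909744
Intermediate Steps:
(-668 - 3484)*(3435 + 3287) = -4152*6722 = -27909744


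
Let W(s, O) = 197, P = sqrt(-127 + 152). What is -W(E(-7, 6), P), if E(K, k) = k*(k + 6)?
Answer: -197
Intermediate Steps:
E(K, k) = k*(6 + k)
P = 5 (P = sqrt(25) = 5)
-W(E(-7, 6), P) = -1*197 = -197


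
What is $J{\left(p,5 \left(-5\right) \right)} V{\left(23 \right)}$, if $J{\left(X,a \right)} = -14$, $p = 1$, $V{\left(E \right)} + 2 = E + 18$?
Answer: $-546$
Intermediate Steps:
$V{\left(E \right)} = 16 + E$ ($V{\left(E \right)} = -2 + \left(E + 18\right) = -2 + \left(18 + E\right) = 16 + E$)
$J{\left(p,5 \left(-5\right) \right)} V{\left(23 \right)} = - 14 \left(16 + 23\right) = \left(-14\right) 39 = -546$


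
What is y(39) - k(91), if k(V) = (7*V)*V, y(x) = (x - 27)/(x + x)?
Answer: -753569/13 ≈ -57967.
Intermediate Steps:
y(x) = (-27 + x)/(2*x) (y(x) = (-27 + x)/((2*x)) = (-27 + x)*(1/(2*x)) = (-27 + x)/(2*x))
k(V) = 7*V**2
y(39) - k(91) = (1/2)*(-27 + 39)/39 - 7*91**2 = (1/2)*(1/39)*12 - 7*8281 = 2/13 - 1*57967 = 2/13 - 57967 = -753569/13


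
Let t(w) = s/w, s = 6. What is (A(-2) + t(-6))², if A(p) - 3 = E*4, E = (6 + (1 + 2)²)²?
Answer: 813604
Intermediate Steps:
E = 225 (E = (6 + 3²)² = (6 + 9)² = 15² = 225)
t(w) = 6/w
A(p) = 903 (A(p) = 3 + 225*4 = 3 + 900 = 903)
(A(-2) + t(-6))² = (903 + 6/(-6))² = (903 + 6*(-⅙))² = (903 - 1)² = 902² = 813604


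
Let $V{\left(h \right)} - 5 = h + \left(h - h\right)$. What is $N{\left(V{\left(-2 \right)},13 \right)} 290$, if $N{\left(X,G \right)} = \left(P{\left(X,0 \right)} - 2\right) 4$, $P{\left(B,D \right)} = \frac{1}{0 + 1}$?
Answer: $-1160$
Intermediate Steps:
$P{\left(B,D \right)} = 1$ ($P{\left(B,D \right)} = 1^{-1} = 1$)
$V{\left(h \right)} = 5 + h$ ($V{\left(h \right)} = 5 + \left(h + \left(h - h\right)\right) = 5 + \left(h + 0\right) = 5 + h$)
$N{\left(X,G \right)} = -4$ ($N{\left(X,G \right)} = \left(1 - 2\right) 4 = \left(-1\right) 4 = -4$)
$N{\left(V{\left(-2 \right)},13 \right)} 290 = \left(-4\right) 290 = -1160$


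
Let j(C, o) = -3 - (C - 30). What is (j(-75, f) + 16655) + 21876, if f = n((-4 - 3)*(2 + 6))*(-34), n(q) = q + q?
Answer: 38633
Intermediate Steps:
n(q) = 2*q
f = 3808 (f = (2*((-4 - 3)*(2 + 6)))*(-34) = (2*(-7*8))*(-34) = (2*(-56))*(-34) = -112*(-34) = 3808)
j(C, o) = 27 - C (j(C, o) = -3 - (-30 + C) = -3 + (30 - C) = 27 - C)
(j(-75, f) + 16655) + 21876 = ((27 - 1*(-75)) + 16655) + 21876 = ((27 + 75) + 16655) + 21876 = (102 + 16655) + 21876 = 16757 + 21876 = 38633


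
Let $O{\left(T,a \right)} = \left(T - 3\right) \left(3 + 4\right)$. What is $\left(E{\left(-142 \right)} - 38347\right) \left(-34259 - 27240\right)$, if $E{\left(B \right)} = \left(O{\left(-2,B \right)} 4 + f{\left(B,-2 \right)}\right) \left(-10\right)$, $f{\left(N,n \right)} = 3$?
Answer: $2274048523$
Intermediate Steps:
$O{\left(T,a \right)} = -21 + 7 T$ ($O{\left(T,a \right)} = \left(-3 + T\right) 7 = -21 + 7 T$)
$E{\left(B \right)} = 1370$ ($E{\left(B \right)} = \left(\left(-21 + 7 \left(-2\right)\right) 4 + 3\right) \left(-10\right) = \left(\left(-21 - 14\right) 4 + 3\right) \left(-10\right) = \left(\left(-35\right) 4 + 3\right) \left(-10\right) = \left(-140 + 3\right) \left(-10\right) = \left(-137\right) \left(-10\right) = 1370$)
$\left(E{\left(-142 \right)} - 38347\right) \left(-34259 - 27240\right) = \left(1370 - 38347\right) \left(-34259 - 27240\right) = \left(-36977\right) \left(-61499\right) = 2274048523$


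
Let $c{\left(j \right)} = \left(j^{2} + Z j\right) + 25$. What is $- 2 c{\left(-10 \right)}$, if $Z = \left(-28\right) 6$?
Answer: $-3610$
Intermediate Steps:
$Z = -168$
$c{\left(j \right)} = 25 + j^{2} - 168 j$ ($c{\left(j \right)} = \left(j^{2} - 168 j\right) + 25 = 25 + j^{2} - 168 j$)
$- 2 c{\left(-10 \right)} = - 2 \left(25 + \left(-10\right)^{2} - -1680\right) = - 2 \left(25 + 100 + 1680\right) = \left(-2\right) 1805 = -3610$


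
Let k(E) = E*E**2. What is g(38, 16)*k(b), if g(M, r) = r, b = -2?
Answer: -128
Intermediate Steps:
k(E) = E**3
g(38, 16)*k(b) = 16*(-2)**3 = 16*(-8) = -128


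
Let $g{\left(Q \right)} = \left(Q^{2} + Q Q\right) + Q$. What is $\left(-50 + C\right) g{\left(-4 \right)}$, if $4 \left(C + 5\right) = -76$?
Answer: $-2072$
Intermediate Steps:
$C = -24$ ($C = -5 + \frac{1}{4} \left(-76\right) = -5 - 19 = -24$)
$g{\left(Q \right)} = Q + 2 Q^{2}$ ($g{\left(Q \right)} = \left(Q^{2} + Q^{2}\right) + Q = 2 Q^{2} + Q = Q + 2 Q^{2}$)
$\left(-50 + C\right) g{\left(-4 \right)} = \left(-50 - 24\right) \left(- 4 \left(1 + 2 \left(-4\right)\right)\right) = - 74 \left(- 4 \left(1 - 8\right)\right) = - 74 \left(\left(-4\right) \left(-7\right)\right) = \left(-74\right) 28 = -2072$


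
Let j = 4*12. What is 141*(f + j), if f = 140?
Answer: 26508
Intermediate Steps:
j = 48
141*(f + j) = 141*(140 + 48) = 141*188 = 26508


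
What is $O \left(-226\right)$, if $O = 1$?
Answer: $-226$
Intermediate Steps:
$O \left(-226\right) = 1 \left(-226\right) = -226$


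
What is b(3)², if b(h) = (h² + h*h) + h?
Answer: 441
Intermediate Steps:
b(h) = h + 2*h² (b(h) = (h² + h²) + h = 2*h² + h = h + 2*h²)
b(3)² = (3*(1 + 2*3))² = (3*(1 + 6))² = (3*7)² = 21² = 441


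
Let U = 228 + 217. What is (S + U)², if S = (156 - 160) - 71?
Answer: 136900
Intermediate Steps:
S = -75 (S = -4 - 71 = -75)
U = 445
(S + U)² = (-75 + 445)² = 370² = 136900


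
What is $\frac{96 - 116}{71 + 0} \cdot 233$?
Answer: $- \frac{4660}{71} \approx -65.634$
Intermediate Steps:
$\frac{96 - 116}{71 + 0} \cdot 233 = - \frac{20}{71} \cdot 233 = \left(-20\right) \frac{1}{71} \cdot 233 = \left(- \frac{20}{71}\right) 233 = - \frac{4660}{71}$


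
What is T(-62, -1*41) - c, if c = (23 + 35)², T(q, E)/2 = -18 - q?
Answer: -3276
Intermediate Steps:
T(q, E) = -36 - 2*q (T(q, E) = 2*(-18 - q) = -36 - 2*q)
c = 3364 (c = 58² = 3364)
T(-62, -1*41) - c = (-36 - 2*(-62)) - 1*3364 = (-36 + 124) - 3364 = 88 - 3364 = -3276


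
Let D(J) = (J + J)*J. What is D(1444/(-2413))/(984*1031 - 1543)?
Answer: 11552/16338047969 ≈ 7.0706e-7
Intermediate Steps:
D(J) = 2*J² (D(J) = (2*J)*J = 2*J²)
D(1444/(-2413))/(984*1031 - 1543) = (2*(1444/(-2413))²)/(984*1031 - 1543) = (2*(1444*(-1/2413))²)/(1014504 - 1543) = (2*(-76/127)²)/1012961 = (2*(5776/16129))*(1/1012961) = (11552/16129)*(1/1012961) = 11552/16338047969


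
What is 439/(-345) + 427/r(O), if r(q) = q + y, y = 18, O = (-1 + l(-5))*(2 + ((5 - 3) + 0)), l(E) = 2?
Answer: 137657/7590 ≈ 18.137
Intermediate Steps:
O = 4 (O = (-1 + 2)*(2 + ((5 - 3) + 0)) = 1*(2 + (2 + 0)) = 1*(2 + 2) = 1*4 = 4)
r(q) = 18 + q (r(q) = q + 18 = 18 + q)
439/(-345) + 427/r(O) = 439/(-345) + 427/(18 + 4) = 439*(-1/345) + 427/22 = -439/345 + 427*(1/22) = -439/345 + 427/22 = 137657/7590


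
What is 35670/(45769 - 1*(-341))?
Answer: 41/53 ≈ 0.77359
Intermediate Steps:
35670/(45769 - 1*(-341)) = 35670/(45769 + 341) = 35670/46110 = 35670*(1/46110) = 41/53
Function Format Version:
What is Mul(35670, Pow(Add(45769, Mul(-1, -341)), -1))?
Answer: Rational(41, 53) ≈ 0.77359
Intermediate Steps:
Mul(35670, Pow(Add(45769, Mul(-1, -341)), -1)) = Mul(35670, Pow(Add(45769, 341), -1)) = Mul(35670, Pow(46110, -1)) = Mul(35670, Rational(1, 46110)) = Rational(41, 53)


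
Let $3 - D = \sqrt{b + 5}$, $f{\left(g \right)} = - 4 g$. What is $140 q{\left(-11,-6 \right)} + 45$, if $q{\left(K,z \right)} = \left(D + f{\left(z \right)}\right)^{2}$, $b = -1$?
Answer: $87545$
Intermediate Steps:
$D = 1$ ($D = 3 - \sqrt{-1 + 5} = 3 - \sqrt{4} = 3 - 2 = 1$)
$q{\left(K,z \right)} = \left(1 - 4 z\right)^{2}$
$140 q{\left(-11,-6 \right)} + 45 = 140 \left(-1 + 4 \left(-6\right)\right)^{2} + 45 = 140 \left(-1 - 24\right)^{2} + 45 = 140 \left(-25\right)^{2} + 45 = 140 \cdot 625 + 45 = 87500 + 45 = 87545$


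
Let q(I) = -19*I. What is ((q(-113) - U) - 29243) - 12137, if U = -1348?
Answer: -37885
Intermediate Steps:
((q(-113) - U) - 29243) - 12137 = ((-19*(-113) - 1*(-1348)) - 29243) - 12137 = ((2147 + 1348) - 29243) - 12137 = (3495 - 29243) - 12137 = -25748 - 12137 = -37885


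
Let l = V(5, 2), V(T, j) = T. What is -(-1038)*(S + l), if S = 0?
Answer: 5190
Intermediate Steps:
l = 5
-(-1038)*(S + l) = -(-1038)*(0 + 5) = -(-1038)*5 = -346*(-15) = 5190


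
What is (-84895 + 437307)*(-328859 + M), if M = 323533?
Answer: -1876946312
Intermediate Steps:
(-84895 + 437307)*(-328859 + M) = (-84895 + 437307)*(-328859 + 323533) = 352412*(-5326) = -1876946312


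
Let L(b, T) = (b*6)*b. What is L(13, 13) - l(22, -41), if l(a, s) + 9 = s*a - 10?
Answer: 1935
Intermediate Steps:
l(a, s) = -19 + a*s (l(a, s) = -9 + (s*a - 10) = -9 + (a*s - 10) = -9 + (-10 + a*s) = -19 + a*s)
L(b, T) = 6*b² (L(b, T) = (6*b)*b = 6*b²)
L(13, 13) - l(22, -41) = 6*13² - (-19 + 22*(-41)) = 6*169 - (-19 - 902) = 1014 - 1*(-921) = 1014 + 921 = 1935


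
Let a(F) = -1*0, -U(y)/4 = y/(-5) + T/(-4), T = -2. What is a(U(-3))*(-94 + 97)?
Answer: 0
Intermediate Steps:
U(y) = -2 + 4*y/5 (U(y) = -4*(y/(-5) - 2/(-4)) = -4*(y*(-⅕) - 2*(-¼)) = -4*(-y/5 + ½) = -4*(½ - y/5) = -2 + 4*y/5)
a(F) = 0
a(U(-3))*(-94 + 97) = 0*(-94 + 97) = 0*3 = 0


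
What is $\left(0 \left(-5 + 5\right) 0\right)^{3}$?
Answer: $0$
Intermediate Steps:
$\left(0 \left(-5 + 5\right) 0\right)^{3} = \left(0 \cdot 0 \cdot 0\right)^{3} = \left(0 \cdot 0\right)^{3} = 0^{3} = 0$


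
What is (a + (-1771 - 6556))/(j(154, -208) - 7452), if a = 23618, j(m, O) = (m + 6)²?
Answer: 15291/18148 ≈ 0.84257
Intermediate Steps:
j(m, O) = (6 + m)²
(a + (-1771 - 6556))/(j(154, -208) - 7452) = (23618 + (-1771 - 6556))/((6 + 154)² - 7452) = (23618 - 8327)/(160² - 7452) = 15291/(25600 - 7452) = 15291/18148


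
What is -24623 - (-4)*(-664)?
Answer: -27279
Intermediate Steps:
-24623 - (-4)*(-664) = -24623 - 1*2656 = -24623 - 2656 = -27279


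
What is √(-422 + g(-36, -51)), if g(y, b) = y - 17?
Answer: 5*I*√19 ≈ 21.794*I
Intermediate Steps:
g(y, b) = -17 + y
√(-422 + g(-36, -51)) = √(-422 + (-17 - 36)) = √(-422 - 53) = √(-475) = 5*I*√19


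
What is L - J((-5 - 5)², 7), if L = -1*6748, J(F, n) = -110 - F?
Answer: -6538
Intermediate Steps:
L = -6748
L - J((-5 - 5)², 7) = -6748 - (-110 - (-5 - 5)²) = -6748 - (-110 - 1*(-10)²) = -6748 - (-110 - 1*100) = -6748 - (-110 - 100) = -6748 - 1*(-210) = -6748 + 210 = -6538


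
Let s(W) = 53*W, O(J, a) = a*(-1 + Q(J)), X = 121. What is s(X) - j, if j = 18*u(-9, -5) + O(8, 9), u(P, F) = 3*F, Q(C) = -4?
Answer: 6728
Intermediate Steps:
O(J, a) = -5*a (O(J, a) = a*(-1 - 4) = a*(-5) = -5*a)
j = -315 (j = 18*(3*(-5)) - 5*9 = 18*(-15) - 45 = -270 - 45 = -315)
s(X) - j = 53*121 - 1*(-315) = 6413 + 315 = 6728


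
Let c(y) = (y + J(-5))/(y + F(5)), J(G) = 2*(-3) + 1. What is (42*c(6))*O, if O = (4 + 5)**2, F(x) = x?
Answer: 3402/11 ≈ 309.27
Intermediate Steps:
O = 81 (O = 9**2 = 81)
J(G) = -5 (J(G) = -6 + 1 = -5)
c(y) = (-5 + y)/(5 + y) (c(y) = (y - 5)/(y + 5) = (-5 + y)/(5 + y))
(42*c(6))*O = (42*((-5 + 6)/(5 + 6)))*81 = (42*(1/11))*81 = (42/11)*81 = 3402/11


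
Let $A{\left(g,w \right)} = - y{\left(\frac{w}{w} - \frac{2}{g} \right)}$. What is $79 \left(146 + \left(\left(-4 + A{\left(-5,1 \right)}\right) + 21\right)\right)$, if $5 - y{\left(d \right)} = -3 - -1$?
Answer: $12324$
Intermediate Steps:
$y{\left(d \right)} = 7$ ($y{\left(d \right)} = 5 - \left(-3 - -1\right) = 5 - \left(-3 + 1\right) = 5 - -2 = 5 + 2 = 7$)
$A{\left(g,w \right)} = -7$ ($A{\left(g,w \right)} = \left(-1\right) 7 = -7$)
$79 \left(146 + \left(\left(-4 + A{\left(-5,1 \right)}\right) + 21\right)\right) = 79 \left(146 + \left(\left(-4 - 7\right) + 21\right)\right) = 79 \left(146 + \left(-11 + 21\right)\right) = 79 \left(146 + 10\right) = 79 \cdot 156 = 12324$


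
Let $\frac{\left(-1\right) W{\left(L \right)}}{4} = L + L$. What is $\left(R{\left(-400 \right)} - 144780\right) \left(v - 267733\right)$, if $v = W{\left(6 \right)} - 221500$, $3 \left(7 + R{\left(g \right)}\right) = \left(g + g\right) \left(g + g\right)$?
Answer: $- \frac{100615255559}{3} \approx -3.3538 \cdot 10^{10}$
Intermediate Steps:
$W{\left(L \right)} = - 8 L$ ($W{\left(L \right)} = - 4 \left(L + L\right) = - 4 \cdot 2 L = - 8 L$)
$R{\left(g \right)} = -7 + \frac{4 g^{2}}{3}$ ($R{\left(g \right)} = -7 + \frac{\left(g + g\right) \left(g + g\right)}{3} = -7 + \frac{2 g 2 g}{3} = -7 + \frac{4 g^{2}}{3}$)
$v = -221548$ ($v = \left(-8\right) 6 - 221500 = -48 - 221500 = -221548$)
$\left(R{\left(-400 \right)} - 144780\right) \left(v - 267733\right) = \left(\left(-7 + \frac{4 \left(-400\right)^{2}}{3}\right) - 144780\right) \left(-221548 - 267733\right) = \left(\left(-7 + \frac{4}{3} \cdot 160000\right) - 144780\right) \left(-489281\right) = \left(\left(-7 + \frac{640000}{3}\right) - 144780\right) \left(-489281\right) = \left(\frac{639979}{3} - 144780\right) \left(-489281\right) = \frac{205639}{3} \left(-489281\right) = - \frac{100615255559}{3}$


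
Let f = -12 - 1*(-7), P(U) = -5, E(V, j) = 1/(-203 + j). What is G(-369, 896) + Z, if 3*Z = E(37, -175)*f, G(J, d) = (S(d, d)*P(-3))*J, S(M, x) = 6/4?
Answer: 1569175/567 ≈ 2767.5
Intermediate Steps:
S(M, x) = 3/2 (S(M, x) = 6*(¼) = 3/2)
f = -5 (f = -12 + 7 = -5)
G(J, d) = -15*J/2 (G(J, d) = ((3/2)*(-5))*J = -15*J/2)
Z = 5/1134 (Z = (-5/(-203 - 175))/3 = (-5/(-378))/3 = (-1/378*(-5))/3 = (⅓)*(5/378) = 5/1134 ≈ 0.0044092)
G(-369, 896) + Z = -15/2*(-369) + 5/1134 = 5535/2 + 5/1134 = 1569175/567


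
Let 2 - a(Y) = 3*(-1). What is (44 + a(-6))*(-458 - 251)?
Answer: -34741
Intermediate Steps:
a(Y) = 5 (a(Y) = 2 - 3*(-1) = 2 - 1*(-3) = 2 + 3 = 5)
(44 + a(-6))*(-458 - 251) = (44 + 5)*(-458 - 251) = 49*(-709) = -34741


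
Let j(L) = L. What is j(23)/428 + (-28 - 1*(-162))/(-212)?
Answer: -13119/22684 ≈ -0.57834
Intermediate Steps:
j(23)/428 + (-28 - 1*(-162))/(-212) = 23/428 + (-28 - 1*(-162))/(-212) = 23*(1/428) + (-28 + 162)*(-1/212) = 23/428 + 134*(-1/212) = 23/428 - 67/106 = -13119/22684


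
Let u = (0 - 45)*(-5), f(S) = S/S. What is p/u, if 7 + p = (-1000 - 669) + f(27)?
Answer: -67/9 ≈ -7.4444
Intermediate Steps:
f(S) = 1
u = 225 (u = -45*(-5) = 225)
p = -1675 (p = -7 + ((-1000 - 669) + 1) = -7 + (-1669 + 1) = -7 - 1668 = -1675)
p/u = -1675/225 = -1675*1/225 = -67/9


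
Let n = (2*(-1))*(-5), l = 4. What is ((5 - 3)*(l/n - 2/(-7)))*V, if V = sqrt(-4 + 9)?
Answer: 48*sqrt(5)/35 ≈ 3.0666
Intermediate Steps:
n = 10 (n = -2*(-5) = 10)
V = sqrt(5) ≈ 2.2361
((5 - 3)*(l/n - 2/(-7)))*V = ((5 - 3)*(4/10 - 2/(-7)))*sqrt(5) = (2*(4*(1/10) - 2*(-1/7)))*sqrt(5) = (2*(2/5 + 2/7))*sqrt(5) = (2*(24/35))*sqrt(5) = 48*sqrt(5)/35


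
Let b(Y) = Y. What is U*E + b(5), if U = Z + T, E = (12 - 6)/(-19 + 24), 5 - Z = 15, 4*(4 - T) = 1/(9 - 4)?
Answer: -113/50 ≈ -2.2600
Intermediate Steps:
T = 79/20 (T = 4 - 1/(4*(9 - 4)) = 4 - ¼/5 = 4 - ¼*⅕ = 4 - 1/20 = 79/20 ≈ 3.9500)
Z = -10 (Z = 5 - 1*15 = 5 - 15 = -10)
E = 6/5 ≈ 1.2000
U = -121/20 (U = -10 + 79/20 = -121/20 ≈ -6.0500)
U*E + b(5) = -121/20*6/5 + 5 = -363/50 + 5 = -113/50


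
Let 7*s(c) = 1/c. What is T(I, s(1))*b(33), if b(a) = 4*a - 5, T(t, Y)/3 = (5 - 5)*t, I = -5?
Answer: 0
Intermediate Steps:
s(c) = 1/(7*c)
T(t, Y) = 0 (T(t, Y) = 3*((5 - 5)*t) = 3*(0*t) = 3*0 = 0)
b(a) = -5 + 4*a
T(I, s(1))*b(33) = 0*(-5 + 4*33) = 0*(-5 + 132) = 0*127 = 0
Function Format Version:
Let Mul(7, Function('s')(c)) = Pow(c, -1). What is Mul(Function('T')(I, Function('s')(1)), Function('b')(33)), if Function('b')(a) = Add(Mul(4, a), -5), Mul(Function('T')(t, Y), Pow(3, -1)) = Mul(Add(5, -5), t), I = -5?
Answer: 0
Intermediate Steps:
Function('s')(c) = Mul(Rational(1, 7), Pow(c, -1))
Function('T')(t, Y) = 0 (Function('T')(t, Y) = Mul(3, Mul(Add(5, -5), t)) = Mul(3, Mul(0, t)) = Mul(3, 0) = 0)
Function('b')(a) = Add(-5, Mul(4, a))
Mul(Function('T')(I, Function('s')(1)), Function('b')(33)) = Mul(0, Add(-5, Mul(4, 33))) = Mul(0, Add(-5, 132)) = Mul(0, 127) = 0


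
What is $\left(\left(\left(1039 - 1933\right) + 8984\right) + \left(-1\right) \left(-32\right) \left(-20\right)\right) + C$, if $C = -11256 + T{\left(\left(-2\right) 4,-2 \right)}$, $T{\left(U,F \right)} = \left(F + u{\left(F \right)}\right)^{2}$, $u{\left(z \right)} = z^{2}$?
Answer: $-3802$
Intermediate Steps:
$T{\left(U,F \right)} = \left(F + F^{2}\right)^{2}$
$C = -11252$ ($C = -11256 + \left(-2\right)^{2} \left(1 - 2\right)^{2} = -11256 + 4 \left(-1\right)^{2} = -11256 + 4 \cdot 1 = -11256 + 4 = -11252$)
$\left(\left(\left(1039 - 1933\right) + 8984\right) + \left(-1\right) \left(-32\right) \left(-20\right)\right) + C = \left(\left(\left(1039 - 1933\right) + 8984\right) + \left(-1\right) \left(-32\right) \left(-20\right)\right) - 11252 = \left(\left(-894 + 8984\right) + 32 \left(-20\right)\right) - 11252 = \left(8090 - 640\right) - 11252 = 7450 - 11252 = -3802$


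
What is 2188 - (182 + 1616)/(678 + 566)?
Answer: 1360037/622 ≈ 2186.6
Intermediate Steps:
2188 - (182 + 1616)/(678 + 566) = 2188 - 1798/1244 = 2188 - 1*899/622 = 2188 - 899/622 = 1360037/622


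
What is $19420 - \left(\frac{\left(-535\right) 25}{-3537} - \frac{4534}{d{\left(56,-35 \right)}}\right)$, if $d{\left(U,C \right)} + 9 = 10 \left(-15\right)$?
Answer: $\frac{3634438159}{187461} \approx 19388.0$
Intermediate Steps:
$d{\left(U,C \right)} = -159$ ($d{\left(U,C \right)} = -9 + 10 \left(-15\right) = -9 - 150 = -159$)
$19420 - \left(\frac{\left(-535\right) 25}{-3537} - \frac{4534}{d{\left(56,-35 \right)}}\right) = 19420 - \left(\frac{\left(-535\right) 25}{-3537} - \frac{4534}{-159}\right) = 19420 - \left(\left(-13375\right) \left(- \frac{1}{3537}\right) - - \frac{4534}{159}\right) = 19420 - \left(\frac{13375}{3537} + \frac{4534}{159}\right) = 19420 - \frac{6054461}{187461} = \frac{3634438159}{187461}$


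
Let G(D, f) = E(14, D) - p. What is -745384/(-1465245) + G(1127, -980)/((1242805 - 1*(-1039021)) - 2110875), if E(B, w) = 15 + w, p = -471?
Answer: 129787580369/250485097995 ≈ 0.51814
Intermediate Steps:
G(D, f) = 486 + D (G(D, f) = (15 + D) - 1*(-471) = (15 + D) + 471 = 486 + D)
-745384/(-1465245) + G(1127, -980)/((1242805 - 1*(-1039021)) - 2110875) = -745384/(-1465245) + (486 + 1127)/((1242805 - 1*(-1039021)) - 2110875) = -745384*(-1/1465245) + 1613/((1242805 + 1039021) - 2110875) = 745384/1465245 + 1613/(2281826 - 2110875) = 745384/1465245 + 1613/170951 = 129787580369/250485097995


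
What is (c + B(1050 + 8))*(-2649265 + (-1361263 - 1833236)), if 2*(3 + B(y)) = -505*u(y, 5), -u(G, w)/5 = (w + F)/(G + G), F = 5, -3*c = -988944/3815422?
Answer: -18003861900088671/1009179119 ≈ -1.7840e+7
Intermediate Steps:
c = 164824/1907711 (c = -(-329648)/3815422 = -1/3*(-494472/1907711) = 164824/1907711 ≈ 0.086399)
u(G, w) = -5*(5 + w)/(2*G) (u(G, w) = -5*(w + 5)/(G + G) = -5*(5 + w)/(2*G))
B(y) = -3 + 12625/(2*y) (B(y) = -3 + (-2525*(-5 - 1*5)/(2*y))/2 = -3 + (-2525*(-5 - 5)/(2*y))/2 = -3 + (-2525*(-10)/(2*y))/2 = -3 + (-(-12625)/y)/2 = -3 + (12625/y)/2 = -3 + 12625/(2*y))
(c + B(1050 + 8))*(-2649265 + (-1361263 - 1833236)) = (164824/1907711 + (-3 + 12625/(2*(1050 + 8))))*(-2649265 + (-1361263 - 1833236)) = (164824/1907711 + (-3 + (12625/2)/1058))*(-2649265 - 3194499) = (164824/1907711 + (-3 + (12625/2)*(1/1058)))*(-5843764) = (164824/1907711 + (-3 + 12625/2116))*(-5843764) = (164824/1907711 + 6277/2116)*(-5843764) = (12323469531/4036716476)*(-5843764) = -18003861900088671/1009179119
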